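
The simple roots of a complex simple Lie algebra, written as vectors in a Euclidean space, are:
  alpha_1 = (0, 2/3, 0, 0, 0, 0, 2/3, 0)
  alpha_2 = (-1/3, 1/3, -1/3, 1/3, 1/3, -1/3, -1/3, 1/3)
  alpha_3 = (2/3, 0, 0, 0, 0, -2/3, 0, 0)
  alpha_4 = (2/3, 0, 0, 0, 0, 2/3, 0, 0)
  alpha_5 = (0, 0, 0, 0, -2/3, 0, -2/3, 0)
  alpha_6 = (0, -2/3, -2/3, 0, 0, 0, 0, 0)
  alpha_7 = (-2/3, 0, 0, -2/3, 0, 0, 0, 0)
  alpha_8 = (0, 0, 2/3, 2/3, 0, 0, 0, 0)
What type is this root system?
E_8

Compute the Cartan integers a_ij = 2(alpha_i, alpha_j)/(alpha_j, alpha_j); the resulting 8x8 Cartan matrix is
[[2, 0, 0, 0, -1, -1, 0, 0], [0, 2, 0, -1, 0, 0, 0, 0], [0, 0, 2, 0, 0, 0, -1, 0], [0, -1, 0, 2, 0, 0, -1, 0], [-1, 0, 0, 0, 2, 0, 0, 0], [-1, 0, 0, 0, 0, 2, 0, -1], [0, 0, -1, -1, 0, 0, 2, -1], [0, 0, 0, 0, 0, -1, -1, 2]].
All simple roots have the same length, so the diagram is simply laced. The associated Dynkin diagram is a chain of 7 nodes with one extra node attached to the third node from one end (E_8), so the type is E_8.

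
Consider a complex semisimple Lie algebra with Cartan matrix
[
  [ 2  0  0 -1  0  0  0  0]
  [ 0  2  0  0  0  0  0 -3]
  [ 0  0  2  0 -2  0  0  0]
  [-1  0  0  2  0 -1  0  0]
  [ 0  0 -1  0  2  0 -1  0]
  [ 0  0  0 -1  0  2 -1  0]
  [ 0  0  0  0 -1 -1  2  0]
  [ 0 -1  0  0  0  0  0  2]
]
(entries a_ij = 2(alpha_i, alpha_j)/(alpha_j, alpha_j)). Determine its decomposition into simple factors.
C_6 (sp(12)) ⊕ G_2

The diagram associated to this matrix has two connected components: the simple roots {alpha_1, alpha_3, alpha_4, alpha_5, alpha_6, alpha_7} form a chain of 6 nodes with a double edge at one end; the terminal node there is the unique long simple root (C_6), and {alpha_2, alpha_8} form two nodes joined by a triple edge (G_2). A semisimple Lie algebra decomposes uniquely as the direct sum of simple ideals, one per connected component of its Dynkin diagram, so g ≅ C_6 ⊕ G_2 (dimension 78 + 14 = 92).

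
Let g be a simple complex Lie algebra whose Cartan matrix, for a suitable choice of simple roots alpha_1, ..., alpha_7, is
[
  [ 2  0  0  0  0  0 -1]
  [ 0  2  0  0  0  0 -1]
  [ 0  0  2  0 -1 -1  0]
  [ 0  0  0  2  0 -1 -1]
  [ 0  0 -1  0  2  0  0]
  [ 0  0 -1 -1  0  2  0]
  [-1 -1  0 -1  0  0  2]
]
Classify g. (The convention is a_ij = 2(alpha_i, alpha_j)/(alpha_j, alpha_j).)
The matrix has rank 7 with 2's on the diagonal. Reading the off-diagonal entries as Dynkin edges (a single edge where a_ij = a_ji = -1; a double or triple edge where a_ij * a_ji = 2 or 3), the diagram is a chain of 5 nodes with a fork of two nodes at one end (D_7). One simple-root ordering that puts it in standard form is (alpha_5, alpha_3, alpha_6, alpha_4, alpha_7, alpha_2, alpha_1). So the algebra is type D_7, i.e. so(14).

D_7 (so(14))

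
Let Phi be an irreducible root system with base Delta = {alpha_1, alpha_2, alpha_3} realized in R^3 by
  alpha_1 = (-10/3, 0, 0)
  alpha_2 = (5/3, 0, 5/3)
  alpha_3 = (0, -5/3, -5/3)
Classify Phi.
C3

Compute the Cartan integers a_ij = 2(alpha_i, alpha_j)/(alpha_j, alpha_j); the resulting 3x3 Cartan matrix is
[[2, -2, 0], [-1, 2, -1], [0, -1, 2]].
The roots have two lengths (squared-length ratio 2:1); the short ones are alpha_{2,3}. The associated Dynkin diagram is a chain of 3 nodes with a double edge at one end; the terminal node there is the unique long simple root (C_3), so the type is C_3 (the algebra sp(6)).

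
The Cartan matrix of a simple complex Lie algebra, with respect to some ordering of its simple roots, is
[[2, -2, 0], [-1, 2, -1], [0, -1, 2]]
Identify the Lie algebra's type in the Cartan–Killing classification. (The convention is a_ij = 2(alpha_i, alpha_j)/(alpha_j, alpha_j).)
The matrix has rank 3 with 2's on the diagonal. Reading the off-diagonal entries as Dynkin edges (a single edge where a_ij = a_ji = -1; a double or triple edge where a_ij * a_ji = 2 or 3), the diagram is a chain of 3 nodes with a double edge at one end; the terminal node there is the unique long simple root (C_3). One simple-root ordering that puts it in standard form is (alpha_3, alpha_2, alpha_1). So the algebra is type C_3, i.e. sp(6).

type C_3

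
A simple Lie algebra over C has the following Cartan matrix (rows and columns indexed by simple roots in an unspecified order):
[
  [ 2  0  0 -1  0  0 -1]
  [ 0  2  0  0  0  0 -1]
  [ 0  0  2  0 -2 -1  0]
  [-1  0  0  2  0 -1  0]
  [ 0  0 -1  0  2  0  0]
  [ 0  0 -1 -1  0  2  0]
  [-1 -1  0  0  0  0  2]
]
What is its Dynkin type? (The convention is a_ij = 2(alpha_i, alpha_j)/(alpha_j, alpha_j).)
B7

The matrix has rank 7 with 2's on the diagonal. Reading the off-diagonal entries as Dynkin edges (a single edge where a_ij = a_ji = -1; a double or triple edge where a_ij * a_ji = 2 or 3), the diagram is a chain of 7 nodes with a double edge at one end; the terminal node there is the unique short simple root (B_7). One simple-root ordering that puts it in standard form is (alpha_2, alpha_7, alpha_1, alpha_4, alpha_6, alpha_3, alpha_5). So the algebra is type B_7, i.e. so(15).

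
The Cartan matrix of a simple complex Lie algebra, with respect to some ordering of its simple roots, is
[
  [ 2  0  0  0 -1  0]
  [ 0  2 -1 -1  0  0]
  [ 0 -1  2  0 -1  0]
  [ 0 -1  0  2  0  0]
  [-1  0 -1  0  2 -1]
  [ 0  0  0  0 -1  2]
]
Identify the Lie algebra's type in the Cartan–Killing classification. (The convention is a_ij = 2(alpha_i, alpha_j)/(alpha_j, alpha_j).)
The matrix has rank 6 with 2's on the diagonal. Reading the off-diagonal entries as Dynkin edges (a single edge where a_ij = a_ji = -1; a double or triple edge where a_ij * a_ji = 2 or 3), the diagram is a chain of 4 nodes with a fork of two nodes at one end (D_6). One simple-root ordering that puts it in standard form is (alpha_4, alpha_2, alpha_3, alpha_5, alpha_1, alpha_6). So the algebra is type D_6, i.e. so(12).

D_6 (so(12))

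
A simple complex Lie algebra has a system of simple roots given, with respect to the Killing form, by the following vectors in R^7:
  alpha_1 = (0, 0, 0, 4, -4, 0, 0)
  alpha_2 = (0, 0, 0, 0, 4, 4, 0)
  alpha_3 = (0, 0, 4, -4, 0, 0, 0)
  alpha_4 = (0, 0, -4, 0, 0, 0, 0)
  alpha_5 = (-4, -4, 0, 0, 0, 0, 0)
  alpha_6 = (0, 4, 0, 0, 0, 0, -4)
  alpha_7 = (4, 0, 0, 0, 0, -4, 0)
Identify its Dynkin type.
B_7 (so(15))

Compute the Cartan integers a_ij = 2(alpha_i, alpha_j)/(alpha_j, alpha_j); the resulting 7x7 Cartan matrix is
[[2, -1, -1, 0, 0, 0, 0], [-1, 2, 0, 0, 0, 0, -1], [-1, 0, 2, -2, 0, 0, 0], [0, 0, -1, 2, 0, 0, 0], [0, 0, 0, 0, 2, -1, -1], [0, 0, 0, 0, -1, 2, 0], [0, -1, 0, 0, -1, 0, 2]].
The roots have two lengths (squared-length ratio 2:1); the short ones are alpha_{4}. The associated Dynkin diagram is a chain of 7 nodes with a double edge at one end; the terminal node there is the unique short simple root (B_7), so the type is B_7 (the algebra so(15)).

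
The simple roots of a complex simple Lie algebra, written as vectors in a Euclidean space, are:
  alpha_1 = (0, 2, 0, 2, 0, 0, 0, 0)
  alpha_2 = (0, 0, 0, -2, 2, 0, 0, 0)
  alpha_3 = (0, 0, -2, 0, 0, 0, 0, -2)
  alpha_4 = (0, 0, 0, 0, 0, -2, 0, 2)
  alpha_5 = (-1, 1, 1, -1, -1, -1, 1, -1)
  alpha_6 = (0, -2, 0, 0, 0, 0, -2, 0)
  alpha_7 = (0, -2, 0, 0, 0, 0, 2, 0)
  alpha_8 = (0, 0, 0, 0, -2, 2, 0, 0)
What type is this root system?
Compute the Cartan integers a_ij = 2(alpha_i, alpha_j)/(alpha_j, alpha_j); the resulting 8x8 Cartan matrix is
[[2, -1, 0, 0, 0, -1, -1, 0], [-1, 2, 0, 0, 0, 0, 0, -1], [0, 0, 2, -1, 0, 0, 0, 0], [0, 0, -1, 2, 0, 0, 0, -1], [0, 0, 0, 0, 2, -1, 0, 0], [-1, 0, 0, 0, -1, 2, 0, 0], [-1, 0, 0, 0, 0, 0, 2, 0], [0, -1, 0, -1, 0, 0, 0, 2]].
All simple roots have the same length, so the diagram is simply laced. The associated Dynkin diagram is a chain of 7 nodes with one extra node attached to the third node from one end (E_8), so the type is E_8.

E_8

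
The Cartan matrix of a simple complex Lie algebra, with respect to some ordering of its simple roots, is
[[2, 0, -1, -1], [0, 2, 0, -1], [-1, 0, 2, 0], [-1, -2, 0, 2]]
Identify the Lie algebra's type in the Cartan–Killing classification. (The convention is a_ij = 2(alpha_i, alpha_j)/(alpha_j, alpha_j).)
The matrix has rank 4 with 2's on the diagonal. Reading the off-diagonal entries as Dynkin edges (a single edge where a_ij = a_ji = -1; a double or triple edge where a_ij * a_ji = 2 or 3), the diagram is a chain of 4 nodes with a double edge at one end; the terminal node there is the unique short simple root (B_4). One simple-root ordering that puts it in standard form is (alpha_3, alpha_1, alpha_4, alpha_2). So the algebra is type B_4, i.e. so(9).

type B_4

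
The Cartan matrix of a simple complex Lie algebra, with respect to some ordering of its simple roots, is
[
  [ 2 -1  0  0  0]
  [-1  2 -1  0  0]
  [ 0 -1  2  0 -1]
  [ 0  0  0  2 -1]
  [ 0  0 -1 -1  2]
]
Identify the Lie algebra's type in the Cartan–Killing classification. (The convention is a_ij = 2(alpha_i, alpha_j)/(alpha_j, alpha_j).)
A_5

The matrix has rank 5 with 2's on the diagonal. Reading the off-diagonal entries as Dynkin edges (a single edge where a_ij = a_ji = -1; a double or triple edge where a_ij * a_ji = 2 or 3), the diagram is a chain of 5 nodes with single edges (A_5). One simple-root ordering that puts it in standard form is (alpha_4, alpha_5, alpha_3, alpha_2, alpha_1). So the algebra is type A_5, i.e. sl(6).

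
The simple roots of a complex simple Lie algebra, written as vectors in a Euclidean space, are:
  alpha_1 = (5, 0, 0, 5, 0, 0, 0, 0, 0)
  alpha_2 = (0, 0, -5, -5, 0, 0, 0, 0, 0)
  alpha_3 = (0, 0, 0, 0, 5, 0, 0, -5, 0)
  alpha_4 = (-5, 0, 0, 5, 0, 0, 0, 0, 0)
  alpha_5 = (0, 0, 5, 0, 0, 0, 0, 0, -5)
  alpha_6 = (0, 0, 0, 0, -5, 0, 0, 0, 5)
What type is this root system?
type D_6

Compute the Cartan integers a_ij = 2(alpha_i, alpha_j)/(alpha_j, alpha_j); the resulting 6x6 Cartan matrix is
[[2, -1, 0, 0, 0, 0], [-1, 2, 0, -1, -1, 0], [0, 0, 2, 0, 0, -1], [0, -1, 0, 2, 0, 0], [0, -1, 0, 0, 2, -1], [0, 0, -1, 0, -1, 2]].
All simple roots have the same length, so the diagram is simply laced. The associated Dynkin diagram is a chain of 4 nodes with a fork of two nodes at one end (D_6), so the type is D_6 (the algebra so(12)).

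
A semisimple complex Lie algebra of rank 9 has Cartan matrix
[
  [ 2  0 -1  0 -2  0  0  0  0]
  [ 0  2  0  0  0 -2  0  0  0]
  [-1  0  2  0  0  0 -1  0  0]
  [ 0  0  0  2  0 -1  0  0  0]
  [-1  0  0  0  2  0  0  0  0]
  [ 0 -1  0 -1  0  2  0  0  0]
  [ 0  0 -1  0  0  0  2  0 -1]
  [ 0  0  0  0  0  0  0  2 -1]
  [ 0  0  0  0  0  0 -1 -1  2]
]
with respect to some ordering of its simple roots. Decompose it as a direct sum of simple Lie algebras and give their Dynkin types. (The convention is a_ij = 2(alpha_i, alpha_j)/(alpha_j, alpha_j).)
B6 + C3

The diagram associated to this matrix has two connected components: the simple roots {alpha_1, alpha_3, alpha_5, alpha_7, alpha_8, alpha_9} form a chain of 6 nodes with a double edge at one end; the terminal node there is the unique short simple root (B_6), and {alpha_2, alpha_4, alpha_6} form a chain of 3 nodes with a double edge at one end; the terminal node there is the unique long simple root (C_3). A semisimple Lie algebra decomposes uniquely as the direct sum of simple ideals, one per connected component of its Dynkin diagram, so g ≅ B_6 ⊕ C_3 (dimension 78 + 21 = 99).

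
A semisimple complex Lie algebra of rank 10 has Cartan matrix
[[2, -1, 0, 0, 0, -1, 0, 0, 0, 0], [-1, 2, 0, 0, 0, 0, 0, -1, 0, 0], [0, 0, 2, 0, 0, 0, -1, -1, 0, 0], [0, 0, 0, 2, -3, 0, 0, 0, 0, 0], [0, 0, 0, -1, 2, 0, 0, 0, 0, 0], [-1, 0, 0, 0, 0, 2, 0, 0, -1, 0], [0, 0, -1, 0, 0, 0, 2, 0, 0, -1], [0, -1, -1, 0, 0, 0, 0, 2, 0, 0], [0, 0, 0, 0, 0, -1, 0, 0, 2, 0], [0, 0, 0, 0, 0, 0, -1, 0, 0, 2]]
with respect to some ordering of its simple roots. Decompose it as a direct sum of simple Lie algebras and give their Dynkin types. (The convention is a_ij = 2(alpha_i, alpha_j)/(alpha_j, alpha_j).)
A8 ⊕ G2

The diagram associated to this matrix has two connected components: the simple roots {alpha_1, alpha_2, alpha_3, alpha_6, alpha_7, alpha_8, alpha_9, alpha_10} form a chain of 8 nodes with single edges (A_8), and {alpha_4, alpha_5} form two nodes joined by a triple edge (G_2). A semisimple Lie algebra decomposes uniquely as the direct sum of simple ideals, one per connected component of its Dynkin diagram, so g ≅ A_8 ⊕ G_2 (dimension 80 + 14 = 94).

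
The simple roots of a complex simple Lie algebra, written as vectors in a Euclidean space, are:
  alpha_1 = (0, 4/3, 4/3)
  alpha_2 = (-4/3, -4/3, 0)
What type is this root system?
Compute the Cartan integers a_ij = 2(alpha_i, alpha_j)/(alpha_j, alpha_j); the resulting 2x2 Cartan matrix is
[[2, -1], [-1, 2]].
All simple roots have the same length, so the diagram is simply laced. The associated Dynkin diagram is a chain of 2 nodes with single edges (A_2), so the type is A_2 (the algebra sl(3)).

A_2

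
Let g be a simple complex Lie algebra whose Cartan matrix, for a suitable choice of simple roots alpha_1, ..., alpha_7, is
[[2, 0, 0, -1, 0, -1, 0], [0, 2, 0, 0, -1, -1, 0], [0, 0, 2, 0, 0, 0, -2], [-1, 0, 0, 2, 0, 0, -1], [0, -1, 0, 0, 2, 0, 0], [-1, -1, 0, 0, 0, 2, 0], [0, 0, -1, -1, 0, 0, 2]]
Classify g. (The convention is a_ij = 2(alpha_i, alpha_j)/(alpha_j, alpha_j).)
The matrix has rank 7 with 2's on the diagonal. Reading the off-diagonal entries as Dynkin edges (a single edge where a_ij = a_ji = -1; a double or triple edge where a_ij * a_ji = 2 or 3), the diagram is a chain of 7 nodes with a double edge at one end; the terminal node there is the unique long simple root (C_7). One simple-root ordering that puts it in standard form is (alpha_5, alpha_2, alpha_6, alpha_1, alpha_4, alpha_7, alpha_3). So the algebra is type C_7, i.e. sp(14).

C7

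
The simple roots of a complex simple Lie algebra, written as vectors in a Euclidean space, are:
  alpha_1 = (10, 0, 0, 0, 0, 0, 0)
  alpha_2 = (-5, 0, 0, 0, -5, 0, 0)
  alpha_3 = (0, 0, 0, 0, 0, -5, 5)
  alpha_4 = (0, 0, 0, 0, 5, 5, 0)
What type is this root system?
Compute the Cartan integers a_ij = 2(alpha_i, alpha_j)/(alpha_j, alpha_j); the resulting 4x4 Cartan matrix is
[[2, -2, 0, 0], [-1, 2, 0, -1], [0, 0, 2, -1], [0, -1, -1, 2]].
The roots have two lengths (squared-length ratio 2:1); the short ones are alpha_{2,3,4}. The associated Dynkin diagram is a chain of 4 nodes with a double edge at one end; the terminal node there is the unique long simple root (C_4), so the type is C_4 (the algebra sp(8)).

type C_4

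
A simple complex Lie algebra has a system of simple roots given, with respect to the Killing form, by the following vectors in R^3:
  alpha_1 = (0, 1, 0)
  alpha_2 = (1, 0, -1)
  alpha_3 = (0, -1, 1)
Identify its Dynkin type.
Compute the Cartan integers a_ij = 2(alpha_i, alpha_j)/(alpha_j, alpha_j); the resulting 3x3 Cartan matrix is
[[2, 0, -1], [0, 2, -1], [-2, -1, 2]].
The roots have two lengths (squared-length ratio 2:1); the short ones are alpha_{1}. The associated Dynkin diagram is a chain of 3 nodes with a double edge at one end; the terminal node there is the unique short simple root (B_3), so the type is B_3 (the algebra so(7)).

B_3 (so(7))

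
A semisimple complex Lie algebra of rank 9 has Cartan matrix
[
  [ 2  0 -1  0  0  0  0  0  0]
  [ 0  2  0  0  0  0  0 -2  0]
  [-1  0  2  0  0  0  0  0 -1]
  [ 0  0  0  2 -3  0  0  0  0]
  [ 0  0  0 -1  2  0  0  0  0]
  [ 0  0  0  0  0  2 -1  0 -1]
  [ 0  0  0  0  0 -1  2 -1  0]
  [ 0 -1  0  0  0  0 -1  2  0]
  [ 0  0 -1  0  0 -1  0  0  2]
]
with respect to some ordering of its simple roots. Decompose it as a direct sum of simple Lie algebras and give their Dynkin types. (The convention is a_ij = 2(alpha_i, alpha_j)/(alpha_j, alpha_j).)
The diagram associated to this matrix has two connected components: the simple roots {alpha_1, alpha_2, alpha_3, alpha_6, alpha_7, alpha_8, alpha_9} form a chain of 7 nodes with a double edge at one end; the terminal node there is the unique long simple root (C_7), and {alpha_4, alpha_5} form two nodes joined by a triple edge (G_2). A semisimple Lie algebra decomposes uniquely as the direct sum of simple ideals, one per connected component of its Dynkin diagram, so g ≅ C_7 ⊕ G_2 (dimension 105 + 14 = 119).

C_7 (sp(14)) ⊕ G_2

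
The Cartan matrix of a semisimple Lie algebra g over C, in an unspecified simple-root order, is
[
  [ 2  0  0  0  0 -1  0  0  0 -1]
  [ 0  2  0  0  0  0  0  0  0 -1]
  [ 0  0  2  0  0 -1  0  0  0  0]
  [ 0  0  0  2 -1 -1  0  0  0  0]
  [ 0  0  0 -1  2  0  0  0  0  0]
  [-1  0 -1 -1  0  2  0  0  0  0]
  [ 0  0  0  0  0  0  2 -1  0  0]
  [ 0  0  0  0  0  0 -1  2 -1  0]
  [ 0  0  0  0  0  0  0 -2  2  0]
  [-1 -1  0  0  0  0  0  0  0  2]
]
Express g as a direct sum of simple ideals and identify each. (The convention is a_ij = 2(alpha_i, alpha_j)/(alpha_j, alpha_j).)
The diagram associated to this matrix has two connected components: the simple roots {alpha_7, alpha_8, alpha_9} form a chain of 3 nodes with a double edge at one end; the terminal node there is the unique long simple root (C_3), and {alpha_1, alpha_2, alpha_3, alpha_4, alpha_5, alpha_6, alpha_10} form a chain of 6 nodes with one extra node attached to the third node from one end (E_7). A semisimple Lie algebra decomposes uniquely as the direct sum of simple ideals, one per connected component of its Dynkin diagram, so g ≅ C_3 ⊕ E_7 (dimension 21 + 133 = 154).

C3 ⊕ E7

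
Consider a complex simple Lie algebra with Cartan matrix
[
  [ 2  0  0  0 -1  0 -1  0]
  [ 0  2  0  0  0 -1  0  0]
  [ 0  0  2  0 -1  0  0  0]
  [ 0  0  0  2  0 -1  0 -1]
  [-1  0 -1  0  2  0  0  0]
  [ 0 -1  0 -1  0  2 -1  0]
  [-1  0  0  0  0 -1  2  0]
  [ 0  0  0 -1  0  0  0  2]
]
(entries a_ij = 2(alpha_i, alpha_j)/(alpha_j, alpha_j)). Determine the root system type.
The matrix has rank 8 with 2's on the diagonal. Reading the off-diagonal entries as Dynkin edges (a single edge where a_ij = a_ji = -1; a double or triple edge where a_ij * a_ji = 2 or 3), the diagram is a chain of 7 nodes with one extra node attached to the third node from one end (E_8). One simple-root ordering that puts it in standard form is (alpha_8, alpha_2, alpha_4, alpha_6, alpha_7, alpha_1, alpha_5, alpha_3). So the algebra is type E_8.

E_8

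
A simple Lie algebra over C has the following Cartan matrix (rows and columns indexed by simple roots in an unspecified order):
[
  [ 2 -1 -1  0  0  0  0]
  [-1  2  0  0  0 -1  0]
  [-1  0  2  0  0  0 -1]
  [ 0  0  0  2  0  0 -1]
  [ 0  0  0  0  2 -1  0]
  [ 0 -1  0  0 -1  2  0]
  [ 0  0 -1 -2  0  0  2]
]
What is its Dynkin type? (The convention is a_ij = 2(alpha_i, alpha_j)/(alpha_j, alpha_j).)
B_7 (so(15))

The matrix has rank 7 with 2's on the diagonal. Reading the off-diagonal entries as Dynkin edges (a single edge where a_ij = a_ji = -1; a double or triple edge where a_ij * a_ji = 2 or 3), the diagram is a chain of 7 nodes with a double edge at one end; the terminal node there is the unique short simple root (B_7). One simple-root ordering that puts it in standard form is (alpha_5, alpha_6, alpha_2, alpha_1, alpha_3, alpha_7, alpha_4). So the algebra is type B_7, i.e. so(15).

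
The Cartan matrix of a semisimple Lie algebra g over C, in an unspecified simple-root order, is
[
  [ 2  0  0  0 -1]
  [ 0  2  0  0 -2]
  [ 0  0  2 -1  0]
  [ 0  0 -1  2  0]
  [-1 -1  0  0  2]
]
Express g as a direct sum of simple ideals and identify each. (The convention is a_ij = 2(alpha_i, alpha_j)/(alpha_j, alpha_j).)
The diagram associated to this matrix has two connected components: the simple roots {alpha_3, alpha_4} form a chain of 2 nodes with single edges (A_2), and {alpha_1, alpha_2, alpha_5} form a chain of 3 nodes with a double edge at one end; the terminal node there is the unique long simple root (C_3). A semisimple Lie algebra decomposes uniquely as the direct sum of simple ideals, one per connected component of its Dynkin diagram, so g ≅ A_2 ⊕ C_3 (dimension 8 + 21 = 29).

A_2 (sl(3)) + C_3 (sp(6))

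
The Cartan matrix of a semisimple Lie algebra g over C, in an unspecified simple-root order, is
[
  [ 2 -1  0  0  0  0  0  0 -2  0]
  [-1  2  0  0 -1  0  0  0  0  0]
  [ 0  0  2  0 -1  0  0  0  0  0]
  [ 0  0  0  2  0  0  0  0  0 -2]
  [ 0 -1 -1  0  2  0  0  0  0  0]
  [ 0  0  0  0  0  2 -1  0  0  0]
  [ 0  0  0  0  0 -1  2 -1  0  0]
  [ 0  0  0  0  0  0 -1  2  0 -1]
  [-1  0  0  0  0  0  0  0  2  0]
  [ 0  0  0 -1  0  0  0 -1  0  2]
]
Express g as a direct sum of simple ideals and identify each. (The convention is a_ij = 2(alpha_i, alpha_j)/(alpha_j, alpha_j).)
The diagram associated to this matrix has two connected components: the simple roots {alpha_1, alpha_2, alpha_3, alpha_5, alpha_9} form a chain of 5 nodes with a double edge at one end; the terminal node there is the unique short simple root (B_5), and {alpha_4, alpha_6, alpha_7, alpha_8, alpha_10} form a chain of 5 nodes with a double edge at one end; the terminal node there is the unique long simple root (C_5). A semisimple Lie algebra decomposes uniquely as the direct sum of simple ideals, one per connected component of its Dynkin diagram, so g ≅ B_5 ⊕ C_5 (dimension 55 + 55 = 110).

type B_5 + type C_5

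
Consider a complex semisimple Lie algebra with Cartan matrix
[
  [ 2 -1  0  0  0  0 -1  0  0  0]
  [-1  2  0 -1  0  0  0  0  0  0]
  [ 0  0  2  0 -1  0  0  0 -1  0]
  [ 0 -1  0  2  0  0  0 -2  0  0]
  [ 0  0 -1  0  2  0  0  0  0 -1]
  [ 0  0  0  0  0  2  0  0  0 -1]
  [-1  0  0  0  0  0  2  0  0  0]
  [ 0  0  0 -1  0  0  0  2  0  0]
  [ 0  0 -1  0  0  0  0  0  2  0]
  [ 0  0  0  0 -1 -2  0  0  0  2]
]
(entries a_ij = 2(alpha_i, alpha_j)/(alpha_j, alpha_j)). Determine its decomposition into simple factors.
B_5 ⊕ B_5

The diagram associated to this matrix has two connected components: the simple roots {alpha_3, alpha_5, alpha_6, alpha_9, alpha_10} form a chain of 5 nodes with a double edge at one end; the terminal node there is the unique short simple root (B_5), and {alpha_1, alpha_2, alpha_4, alpha_7, alpha_8} form a chain of 5 nodes with a double edge at one end; the terminal node there is the unique short simple root (B_5). A semisimple Lie algebra decomposes uniquely as the direct sum of simple ideals, one per connected component of its Dynkin diagram, so g ≅ B_5 ⊕ B_5 (dimension 55 + 55 = 110).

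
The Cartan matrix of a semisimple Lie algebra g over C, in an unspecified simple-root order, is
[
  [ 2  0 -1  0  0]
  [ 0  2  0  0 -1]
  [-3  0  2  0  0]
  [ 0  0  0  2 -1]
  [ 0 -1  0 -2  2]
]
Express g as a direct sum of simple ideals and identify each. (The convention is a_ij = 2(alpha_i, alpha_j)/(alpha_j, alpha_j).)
B_3 (so(7)) ⊕ G_2

The diagram associated to this matrix has two connected components: the simple roots {alpha_2, alpha_4, alpha_5} form a chain of 3 nodes with a double edge at one end; the terminal node there is the unique short simple root (B_3), and {alpha_1, alpha_3} form two nodes joined by a triple edge (G_2). A semisimple Lie algebra decomposes uniquely as the direct sum of simple ideals, one per connected component of its Dynkin diagram, so g ≅ B_3 ⊕ G_2 (dimension 21 + 14 = 35).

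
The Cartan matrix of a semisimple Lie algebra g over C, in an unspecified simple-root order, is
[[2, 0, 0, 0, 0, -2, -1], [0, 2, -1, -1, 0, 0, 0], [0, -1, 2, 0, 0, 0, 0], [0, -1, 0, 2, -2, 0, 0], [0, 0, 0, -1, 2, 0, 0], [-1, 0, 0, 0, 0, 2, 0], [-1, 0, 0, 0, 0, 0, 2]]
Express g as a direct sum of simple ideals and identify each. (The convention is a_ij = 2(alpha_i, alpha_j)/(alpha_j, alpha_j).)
B_3 (so(7)) + B_4 (so(9))

The diagram associated to this matrix has two connected components: the simple roots {alpha_1, alpha_6, alpha_7} form a chain of 3 nodes with a double edge at one end; the terminal node there is the unique short simple root (B_3), and {alpha_2, alpha_3, alpha_4, alpha_5} form a chain of 4 nodes with a double edge at one end; the terminal node there is the unique short simple root (B_4). A semisimple Lie algebra decomposes uniquely as the direct sum of simple ideals, one per connected component of its Dynkin diagram, so g ≅ B_3 ⊕ B_4 (dimension 21 + 36 = 57).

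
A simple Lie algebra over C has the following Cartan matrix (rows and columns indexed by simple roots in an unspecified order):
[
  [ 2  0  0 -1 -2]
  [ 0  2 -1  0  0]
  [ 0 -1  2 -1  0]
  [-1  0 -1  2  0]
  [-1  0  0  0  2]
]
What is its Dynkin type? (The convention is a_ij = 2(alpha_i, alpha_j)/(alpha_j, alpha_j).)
B_5

The matrix has rank 5 with 2's on the diagonal. Reading the off-diagonal entries as Dynkin edges (a single edge where a_ij = a_ji = -1; a double or triple edge where a_ij * a_ji = 2 or 3), the diagram is a chain of 5 nodes with a double edge at one end; the terminal node there is the unique short simple root (B_5). One simple-root ordering that puts it in standard form is (alpha_2, alpha_3, alpha_4, alpha_1, alpha_5). So the algebra is type B_5, i.e. so(11).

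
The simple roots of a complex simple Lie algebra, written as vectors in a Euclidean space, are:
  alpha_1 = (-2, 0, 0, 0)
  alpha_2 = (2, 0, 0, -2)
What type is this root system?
Compute the Cartan integers a_ij = 2(alpha_i, alpha_j)/(alpha_j, alpha_j); the resulting 2x2 Cartan matrix is
[[2, -1], [-2, 2]].
The roots have two lengths (squared-length ratio 2:1); the short ones are alpha_{1}. The associated Dynkin diagram is a chain of 2 nodes with a double edge at one end; the terminal node there is the unique short simple root (B_2), so the type is B_2 (the algebra so(5)).

B2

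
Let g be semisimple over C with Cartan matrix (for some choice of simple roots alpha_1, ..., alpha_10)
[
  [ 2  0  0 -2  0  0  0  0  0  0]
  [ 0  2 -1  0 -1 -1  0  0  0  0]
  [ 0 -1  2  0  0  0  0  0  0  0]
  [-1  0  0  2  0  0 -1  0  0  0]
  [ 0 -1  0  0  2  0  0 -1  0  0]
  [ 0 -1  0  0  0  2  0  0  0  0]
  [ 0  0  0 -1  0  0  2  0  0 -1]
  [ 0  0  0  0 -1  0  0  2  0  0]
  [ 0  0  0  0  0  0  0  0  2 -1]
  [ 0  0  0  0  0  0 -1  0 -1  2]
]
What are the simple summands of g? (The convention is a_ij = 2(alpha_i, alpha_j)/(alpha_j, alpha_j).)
C_5 (sp(10)) ⊕ D_5 (so(10))

The diagram associated to this matrix has two connected components: the simple roots {alpha_1, alpha_4, alpha_7, alpha_9, alpha_10} form a chain of 5 nodes with a double edge at one end; the terminal node there is the unique long simple root (C_5), and {alpha_2, alpha_3, alpha_5, alpha_6, alpha_8} form a chain of 3 nodes with a fork of two nodes at one end (D_5). A semisimple Lie algebra decomposes uniquely as the direct sum of simple ideals, one per connected component of its Dynkin diagram, so g ≅ C_5 ⊕ D_5 (dimension 55 + 45 = 100).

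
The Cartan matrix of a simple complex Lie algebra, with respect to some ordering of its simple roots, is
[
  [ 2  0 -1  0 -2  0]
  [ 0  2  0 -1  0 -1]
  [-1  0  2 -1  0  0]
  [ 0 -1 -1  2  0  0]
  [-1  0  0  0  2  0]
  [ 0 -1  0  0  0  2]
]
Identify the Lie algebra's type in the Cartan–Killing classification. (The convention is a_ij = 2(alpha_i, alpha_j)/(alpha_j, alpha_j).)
type B_6

The matrix has rank 6 with 2's on the diagonal. Reading the off-diagonal entries as Dynkin edges (a single edge where a_ij = a_ji = -1; a double or triple edge where a_ij * a_ji = 2 or 3), the diagram is a chain of 6 nodes with a double edge at one end; the terminal node there is the unique short simple root (B_6). One simple-root ordering that puts it in standard form is (alpha_6, alpha_2, alpha_4, alpha_3, alpha_1, alpha_5). So the algebra is type B_6, i.e. so(13).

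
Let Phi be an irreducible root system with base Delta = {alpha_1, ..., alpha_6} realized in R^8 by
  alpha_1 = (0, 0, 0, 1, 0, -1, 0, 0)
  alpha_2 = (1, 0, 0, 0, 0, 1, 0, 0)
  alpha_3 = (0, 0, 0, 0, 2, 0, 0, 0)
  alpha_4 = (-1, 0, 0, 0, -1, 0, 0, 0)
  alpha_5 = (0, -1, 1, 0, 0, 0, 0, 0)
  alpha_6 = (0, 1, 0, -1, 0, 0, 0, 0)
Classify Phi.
Compute the Cartan integers a_ij = 2(alpha_i, alpha_j)/(alpha_j, alpha_j); the resulting 6x6 Cartan matrix is
[[2, -1, 0, 0, 0, -1], [-1, 2, 0, -1, 0, 0], [0, 0, 2, -2, 0, 0], [0, -1, -1, 2, 0, 0], [0, 0, 0, 0, 2, -1], [-1, 0, 0, 0, -1, 2]].
The roots have two lengths (squared-length ratio 2:1); the short ones are alpha_{1,2,4,5,6}. The associated Dynkin diagram is a chain of 6 nodes with a double edge at one end; the terminal node there is the unique long simple root (C_6), so the type is C_6 (the algebra sp(12)).

C_6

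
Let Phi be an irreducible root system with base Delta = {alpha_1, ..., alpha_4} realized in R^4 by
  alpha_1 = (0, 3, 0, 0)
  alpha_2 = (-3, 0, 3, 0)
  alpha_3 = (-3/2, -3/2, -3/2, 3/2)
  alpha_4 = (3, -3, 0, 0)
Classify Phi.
type F_4

Compute the Cartan integers a_ij = 2(alpha_i, alpha_j)/(alpha_j, alpha_j); the resulting 4x4 Cartan matrix is
[[2, 0, -1, -1], [0, 2, 0, -1], [-1, 0, 2, 0], [-2, -1, 0, 2]].
The roots have two lengths (squared-length ratio 2:1); the short ones are alpha_{1,3}. The associated Dynkin diagram is a chain of 4 nodes with a double edge between the middle two (F_4), so the type is F_4.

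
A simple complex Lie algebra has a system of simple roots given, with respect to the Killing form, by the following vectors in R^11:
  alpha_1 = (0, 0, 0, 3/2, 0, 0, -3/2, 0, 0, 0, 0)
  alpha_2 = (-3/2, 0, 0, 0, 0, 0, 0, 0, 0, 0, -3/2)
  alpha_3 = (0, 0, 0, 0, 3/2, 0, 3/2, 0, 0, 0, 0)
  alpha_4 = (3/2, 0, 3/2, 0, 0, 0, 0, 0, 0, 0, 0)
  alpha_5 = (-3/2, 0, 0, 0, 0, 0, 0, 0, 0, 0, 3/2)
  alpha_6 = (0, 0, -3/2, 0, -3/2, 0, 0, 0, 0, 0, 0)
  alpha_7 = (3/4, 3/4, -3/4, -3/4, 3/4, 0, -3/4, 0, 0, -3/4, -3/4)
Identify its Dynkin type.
Compute the Cartan integers a_ij = 2(alpha_i, alpha_j)/(alpha_j, alpha_j); the resulting 7x7 Cartan matrix is
[[2, 0, -1, 0, 0, 0, 0], [0, 2, 0, -1, 0, 0, 0], [-1, 0, 2, 0, 0, -1, 0], [0, -1, 0, 2, -1, -1, 0], [0, 0, 0, -1, 2, 0, -1], [0, 0, -1, -1, 0, 2, 0], [0, 0, 0, 0, -1, 0, 2]].
All simple roots have the same length, so the diagram is simply laced. The associated Dynkin diagram is a chain of 6 nodes with one extra node attached to the third node from one end (E_7), so the type is E_7.

E_7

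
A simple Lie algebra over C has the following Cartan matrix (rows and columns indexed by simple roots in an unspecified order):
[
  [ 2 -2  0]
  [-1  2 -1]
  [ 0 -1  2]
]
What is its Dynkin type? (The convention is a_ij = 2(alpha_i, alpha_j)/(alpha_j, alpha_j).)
C_3

The matrix has rank 3 with 2's on the diagonal. Reading the off-diagonal entries as Dynkin edges (a single edge where a_ij = a_ji = -1; a double or triple edge where a_ij * a_ji = 2 or 3), the diagram is a chain of 3 nodes with a double edge at one end; the terminal node there is the unique long simple root (C_3). One simple-root ordering that puts it in standard form is (alpha_3, alpha_2, alpha_1). So the algebra is type C_3, i.e. sp(6).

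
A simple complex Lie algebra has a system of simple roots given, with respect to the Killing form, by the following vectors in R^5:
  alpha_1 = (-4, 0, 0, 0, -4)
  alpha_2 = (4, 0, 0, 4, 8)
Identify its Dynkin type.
Compute the Cartan integers a_ij = 2(alpha_i, alpha_j)/(alpha_j, alpha_j); the resulting 2x2 Cartan matrix is
[[2, -1], [-3, 2]].
The roots have two lengths (squared-length ratio 3:1); the short ones are alpha_{1}. The associated Dynkin diagram is two nodes joined by a triple edge (G_2), so the type is G_2.

G_2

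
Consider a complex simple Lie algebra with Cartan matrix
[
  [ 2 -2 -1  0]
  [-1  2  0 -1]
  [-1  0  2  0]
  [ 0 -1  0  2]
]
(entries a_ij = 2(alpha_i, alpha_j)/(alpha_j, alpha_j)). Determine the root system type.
The matrix has rank 4 with 2's on the diagonal. Reading the off-diagonal entries as Dynkin edges (a single edge where a_ij = a_ji = -1; a double or triple edge where a_ij * a_ji = 2 or 3), the diagram is a chain of 4 nodes with a double edge between the middle two (F_4). One simple-root ordering that puts it in standard form is (alpha_3, alpha_1, alpha_2, alpha_4). So the algebra is type F_4.

F_4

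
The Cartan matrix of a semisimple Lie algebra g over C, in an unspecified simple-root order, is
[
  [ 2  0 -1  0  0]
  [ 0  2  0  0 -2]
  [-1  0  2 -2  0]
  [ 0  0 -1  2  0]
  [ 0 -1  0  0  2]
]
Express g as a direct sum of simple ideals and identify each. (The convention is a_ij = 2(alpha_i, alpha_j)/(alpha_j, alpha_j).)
The diagram associated to this matrix has two connected components: the simple roots {alpha_2, alpha_5} form a chain of 2 nodes with a double edge at one end; the terminal node there is the unique short simple root (B_2), and {alpha_1, alpha_3, alpha_4} form a chain of 3 nodes with a double edge at one end; the terminal node there is the unique short simple root (B_3). A semisimple Lie algebra decomposes uniquely as the direct sum of simple ideals, one per connected component of its Dynkin diagram, so g ≅ B_2 ⊕ B_3 (dimension 10 + 21 = 31).

B_2 (so(5)) + B_3 (so(7))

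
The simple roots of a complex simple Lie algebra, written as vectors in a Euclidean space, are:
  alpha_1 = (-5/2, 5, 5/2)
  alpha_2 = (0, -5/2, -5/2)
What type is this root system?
G2

Compute the Cartan integers a_ij = 2(alpha_i, alpha_j)/(alpha_j, alpha_j); the resulting 2x2 Cartan matrix is
[[2, -3], [-1, 2]].
The roots have two lengths (squared-length ratio 3:1); the short ones are alpha_{2}. The associated Dynkin diagram is two nodes joined by a triple edge (G_2), so the type is G_2.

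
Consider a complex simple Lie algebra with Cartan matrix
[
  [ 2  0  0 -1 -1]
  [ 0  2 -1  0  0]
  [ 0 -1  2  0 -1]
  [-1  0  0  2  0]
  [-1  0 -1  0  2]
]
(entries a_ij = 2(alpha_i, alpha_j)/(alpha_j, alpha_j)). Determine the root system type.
type A_5

The matrix has rank 5 with 2's on the diagonal. Reading the off-diagonal entries as Dynkin edges (a single edge where a_ij = a_ji = -1; a double or triple edge where a_ij * a_ji = 2 or 3), the diagram is a chain of 5 nodes with single edges (A_5). One simple-root ordering that puts it in standard form is (alpha_2, alpha_3, alpha_5, alpha_1, alpha_4). So the algebra is type A_5, i.e. sl(6).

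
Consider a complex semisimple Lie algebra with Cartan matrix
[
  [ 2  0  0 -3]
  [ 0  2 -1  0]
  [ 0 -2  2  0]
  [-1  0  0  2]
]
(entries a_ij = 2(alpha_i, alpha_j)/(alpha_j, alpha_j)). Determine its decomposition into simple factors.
The diagram associated to this matrix has two connected components: the simple roots {alpha_2, alpha_3} form a chain of 2 nodes with a double edge at one end; the terminal node there is the unique short simple root (B_2), and {alpha_1, alpha_4} form two nodes joined by a triple edge (G_2). A semisimple Lie algebra decomposes uniquely as the direct sum of simple ideals, one per connected component of its Dynkin diagram, so g ≅ B_2 ⊕ G_2 (dimension 10 + 14 = 24).

B_2 ⊕ G_2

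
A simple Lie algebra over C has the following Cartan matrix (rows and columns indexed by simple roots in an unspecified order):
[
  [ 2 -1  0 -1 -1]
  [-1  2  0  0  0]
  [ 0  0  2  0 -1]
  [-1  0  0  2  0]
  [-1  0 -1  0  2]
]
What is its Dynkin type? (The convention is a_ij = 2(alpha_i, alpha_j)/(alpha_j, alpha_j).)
The matrix has rank 5 with 2's on the diagonal. Reading the off-diagonal entries as Dynkin edges (a single edge where a_ij = a_ji = -1; a double or triple edge where a_ij * a_ji = 2 or 3), the diagram is a chain of 3 nodes with a fork of two nodes at one end (D_5). One simple-root ordering that puts it in standard form is (alpha_3, alpha_5, alpha_1, alpha_2, alpha_4). So the algebra is type D_5, i.e. so(10).

type D_5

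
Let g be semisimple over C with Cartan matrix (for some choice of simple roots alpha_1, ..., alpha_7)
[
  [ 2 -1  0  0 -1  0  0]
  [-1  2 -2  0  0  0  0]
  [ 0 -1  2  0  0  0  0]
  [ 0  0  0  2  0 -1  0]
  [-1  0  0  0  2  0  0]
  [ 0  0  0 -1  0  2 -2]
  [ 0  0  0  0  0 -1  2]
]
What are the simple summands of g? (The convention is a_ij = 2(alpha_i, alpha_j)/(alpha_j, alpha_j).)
The diagram associated to this matrix has two connected components: the simple roots {alpha_4, alpha_6, alpha_7} form a chain of 3 nodes with a double edge at one end; the terminal node there is the unique short simple root (B_3), and {alpha_1, alpha_2, alpha_3, alpha_5} form a chain of 4 nodes with a double edge at one end; the terminal node there is the unique short simple root (B_4). A semisimple Lie algebra decomposes uniquely as the direct sum of simple ideals, one per connected component of its Dynkin diagram, so g ≅ B_3 ⊕ B_4 (dimension 21 + 36 = 57).

B3 ⊕ B4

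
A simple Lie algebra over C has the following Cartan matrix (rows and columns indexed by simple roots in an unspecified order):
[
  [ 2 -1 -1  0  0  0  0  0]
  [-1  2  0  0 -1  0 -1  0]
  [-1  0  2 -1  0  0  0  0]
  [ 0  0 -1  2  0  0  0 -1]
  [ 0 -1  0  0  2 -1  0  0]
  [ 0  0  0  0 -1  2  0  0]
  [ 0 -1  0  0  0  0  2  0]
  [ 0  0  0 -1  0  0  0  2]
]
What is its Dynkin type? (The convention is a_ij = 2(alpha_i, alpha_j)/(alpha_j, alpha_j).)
The matrix has rank 8 with 2's on the diagonal. Reading the off-diagonal entries as Dynkin edges (a single edge where a_ij = a_ji = -1; a double or triple edge where a_ij * a_ji = 2 or 3), the diagram is a chain of 7 nodes with one extra node attached to the third node from one end (E_8). One simple-root ordering that puts it in standard form is (alpha_6, alpha_7, alpha_5, alpha_2, alpha_1, alpha_3, alpha_4, alpha_8). So the algebra is type E_8.

type E_8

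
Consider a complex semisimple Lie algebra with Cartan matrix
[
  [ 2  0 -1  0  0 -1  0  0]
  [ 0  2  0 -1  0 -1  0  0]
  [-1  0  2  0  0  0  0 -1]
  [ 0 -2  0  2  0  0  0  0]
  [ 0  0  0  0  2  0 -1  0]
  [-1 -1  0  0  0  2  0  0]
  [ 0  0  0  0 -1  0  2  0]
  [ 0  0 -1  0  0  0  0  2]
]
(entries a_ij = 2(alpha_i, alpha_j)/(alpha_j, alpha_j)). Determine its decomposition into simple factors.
The diagram associated to this matrix has two connected components: the simple roots {alpha_5, alpha_7} form a chain of 2 nodes with single edges (A_2), and {alpha_1, alpha_2, alpha_3, alpha_4, alpha_6, alpha_8} form a chain of 6 nodes with a double edge at one end; the terminal node there is the unique long simple root (C_6). A semisimple Lie algebra decomposes uniquely as the direct sum of simple ideals, one per connected component of its Dynkin diagram, so g ≅ A_2 ⊕ C_6 (dimension 8 + 78 = 86).

A2 + C6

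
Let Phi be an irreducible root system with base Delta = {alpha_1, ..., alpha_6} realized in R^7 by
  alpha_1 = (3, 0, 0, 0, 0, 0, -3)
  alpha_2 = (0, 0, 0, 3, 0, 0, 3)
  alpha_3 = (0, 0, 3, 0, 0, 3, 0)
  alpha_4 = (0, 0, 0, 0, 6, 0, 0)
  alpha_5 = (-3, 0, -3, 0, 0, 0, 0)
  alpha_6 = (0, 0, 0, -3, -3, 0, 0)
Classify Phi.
C_6

Compute the Cartan integers a_ij = 2(alpha_i, alpha_j)/(alpha_j, alpha_j); the resulting 6x6 Cartan matrix is
[[2, -1, 0, 0, -1, 0], [-1, 2, 0, 0, 0, -1], [0, 0, 2, 0, -1, 0], [0, 0, 0, 2, 0, -2], [-1, 0, -1, 0, 2, 0], [0, -1, 0, -1, 0, 2]].
The roots have two lengths (squared-length ratio 2:1); the short ones are alpha_{1,2,3,5,6}. The associated Dynkin diagram is a chain of 6 nodes with a double edge at one end; the terminal node there is the unique long simple root (C_6), so the type is C_6 (the algebra sp(12)).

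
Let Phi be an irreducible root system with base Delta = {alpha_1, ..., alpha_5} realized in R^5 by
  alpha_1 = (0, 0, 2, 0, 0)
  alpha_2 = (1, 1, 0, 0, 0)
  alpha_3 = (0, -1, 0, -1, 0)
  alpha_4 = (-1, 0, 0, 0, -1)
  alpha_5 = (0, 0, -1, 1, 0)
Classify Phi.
Compute the Cartan integers a_ij = 2(alpha_i, alpha_j)/(alpha_j, alpha_j); the resulting 5x5 Cartan matrix is
[[2, 0, 0, 0, -2], [0, 2, -1, -1, 0], [0, -1, 2, 0, -1], [0, -1, 0, 2, 0], [-1, 0, -1, 0, 2]].
The roots have two lengths (squared-length ratio 2:1); the short ones are alpha_{2,3,4,5}. The associated Dynkin diagram is a chain of 5 nodes with a double edge at one end; the terminal node there is the unique long simple root (C_5), so the type is C_5 (the algebra sp(10)).

C_5 (sp(10))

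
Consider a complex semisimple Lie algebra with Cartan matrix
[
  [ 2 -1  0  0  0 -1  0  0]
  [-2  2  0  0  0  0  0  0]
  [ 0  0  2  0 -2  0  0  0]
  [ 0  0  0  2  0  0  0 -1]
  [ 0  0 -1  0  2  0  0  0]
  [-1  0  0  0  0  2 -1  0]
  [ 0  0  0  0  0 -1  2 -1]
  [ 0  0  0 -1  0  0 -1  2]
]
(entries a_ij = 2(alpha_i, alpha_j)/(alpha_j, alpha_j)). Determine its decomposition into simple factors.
The diagram associated to this matrix has two connected components: the simple roots {alpha_3, alpha_5} form a chain of 2 nodes with a double edge at one end; the terminal node there is the unique short simple root (B_2), and {alpha_1, alpha_2, alpha_4, alpha_6, alpha_7, alpha_8} form a chain of 6 nodes with a double edge at one end; the terminal node there is the unique long simple root (C_6). A semisimple Lie algebra decomposes uniquely as the direct sum of simple ideals, one per connected component of its Dynkin diagram, so g ≅ B_2 ⊕ C_6 (dimension 10 + 78 = 88).

B_2 (so(5)) ⊕ C_6 (sp(12))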